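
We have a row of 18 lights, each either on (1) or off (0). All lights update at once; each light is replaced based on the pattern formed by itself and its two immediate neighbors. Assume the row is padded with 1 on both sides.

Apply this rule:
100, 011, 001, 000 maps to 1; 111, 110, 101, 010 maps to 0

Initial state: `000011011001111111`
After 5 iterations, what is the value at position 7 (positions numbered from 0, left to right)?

111110010111000000
000001100100111111
111111011011100000
000000010010011111
111111101101110000
position 7 holds 0

0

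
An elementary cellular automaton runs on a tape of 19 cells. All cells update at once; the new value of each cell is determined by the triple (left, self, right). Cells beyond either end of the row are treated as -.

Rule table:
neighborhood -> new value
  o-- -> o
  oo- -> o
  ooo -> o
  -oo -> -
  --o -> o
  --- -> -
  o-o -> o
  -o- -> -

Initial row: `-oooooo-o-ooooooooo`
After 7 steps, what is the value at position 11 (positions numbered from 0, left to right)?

o

o-oooooo-o-oooooooo
-o-oooooo-o-ooooooo
o-o-oooooo-o-oooooo
-o-o-oooooo-o-ooooo
o-o-o-oooooo-o-oooo
-o-o-o-oooooo-o-ooo
o-o-o-o-oooooo-o-oo
position 11 holds o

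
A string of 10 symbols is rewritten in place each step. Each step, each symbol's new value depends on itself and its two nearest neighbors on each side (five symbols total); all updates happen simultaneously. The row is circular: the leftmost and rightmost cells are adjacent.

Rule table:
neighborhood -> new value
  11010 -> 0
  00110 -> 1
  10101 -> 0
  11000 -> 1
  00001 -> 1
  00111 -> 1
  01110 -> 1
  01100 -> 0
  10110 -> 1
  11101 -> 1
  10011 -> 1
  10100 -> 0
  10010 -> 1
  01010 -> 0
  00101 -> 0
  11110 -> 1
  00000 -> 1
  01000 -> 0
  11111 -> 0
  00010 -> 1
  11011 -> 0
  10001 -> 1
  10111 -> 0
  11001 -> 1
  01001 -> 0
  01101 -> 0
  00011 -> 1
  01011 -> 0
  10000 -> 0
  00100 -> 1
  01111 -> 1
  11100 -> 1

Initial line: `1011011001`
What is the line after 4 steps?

0101111111

0010010111
1110100011
0110001111
0101111111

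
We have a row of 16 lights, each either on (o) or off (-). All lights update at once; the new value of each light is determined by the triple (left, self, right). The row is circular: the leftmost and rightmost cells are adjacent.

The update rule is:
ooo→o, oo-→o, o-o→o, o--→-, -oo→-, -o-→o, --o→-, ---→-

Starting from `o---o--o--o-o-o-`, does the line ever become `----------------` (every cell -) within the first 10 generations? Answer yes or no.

o---o--o--oooooo
o---o--o---ooooo
o---o--o----oooo
o---o--o-----ooo
o---o--o------oo
o---o--o-------o
o---o--o--------
o---o--o--------  (fixed point — unchanged through generation 10)
generation 10 is o---o--o--------, still not uniform -

no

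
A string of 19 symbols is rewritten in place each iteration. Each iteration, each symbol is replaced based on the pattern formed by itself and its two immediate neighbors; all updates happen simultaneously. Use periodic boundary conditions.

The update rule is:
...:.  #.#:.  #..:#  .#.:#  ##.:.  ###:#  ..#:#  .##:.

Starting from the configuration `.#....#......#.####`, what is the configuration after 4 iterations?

.##..###....##..##.
#..##.#.#..#..##..#
.##...#.######..##.
#..#.##..####.##..#

#..#.##..####.##..#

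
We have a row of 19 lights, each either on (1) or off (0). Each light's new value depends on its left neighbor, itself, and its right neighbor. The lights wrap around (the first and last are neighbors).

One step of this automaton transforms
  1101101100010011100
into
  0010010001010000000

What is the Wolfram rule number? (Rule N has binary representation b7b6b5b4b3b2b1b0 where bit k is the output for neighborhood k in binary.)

37

position 15: 111 → 0  (bit 7 = 0)
position 1: 110 → 0  (bit 6 = 0)
position 2: 101 → 1  (bit 5 = 1)
position 8: 100 → 0  (bit 4 = 0)
position 0: 011 → 0  (bit 3 = 0)
position 11: 010 → 1  (bit 2 = 1)
position 10: 001 → 0  (bit 1 = 0)
position 9: 000 → 1  (bit 0 = 1)
bits b7..b0 = 00100101 = 37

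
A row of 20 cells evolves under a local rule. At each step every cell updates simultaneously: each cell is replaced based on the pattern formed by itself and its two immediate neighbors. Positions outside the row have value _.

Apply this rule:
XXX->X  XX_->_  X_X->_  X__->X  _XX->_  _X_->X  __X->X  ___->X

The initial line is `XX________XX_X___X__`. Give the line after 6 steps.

__XXXXXXXX___XXXXXXX
XX_XXXXXX_XXX_XXXXX_
____XXXX___X___XXX_X
XXXX_XX_XXXXXXX_X__X
_XX______XXXXX__XXXX
X__XXXXXX_XXX_XX_XX_

X__XXXXXX_XXX_XX_XX_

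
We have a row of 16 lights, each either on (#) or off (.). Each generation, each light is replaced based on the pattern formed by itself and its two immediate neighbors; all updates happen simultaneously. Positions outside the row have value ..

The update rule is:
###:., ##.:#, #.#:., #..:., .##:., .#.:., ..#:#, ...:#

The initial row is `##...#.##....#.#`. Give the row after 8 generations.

.#.##...#.###...
#...#.##....#.##
..##...#.###...#
##.#.##....#.##.
.#....#.###...#.
#..###....#.##..
..#..#.###...#.#
##..#....#.##...

##..#....#.##...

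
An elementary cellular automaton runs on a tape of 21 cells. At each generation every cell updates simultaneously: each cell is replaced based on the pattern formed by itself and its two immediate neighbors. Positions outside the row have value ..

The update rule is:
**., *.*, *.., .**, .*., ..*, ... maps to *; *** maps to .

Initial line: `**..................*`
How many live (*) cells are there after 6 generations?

*********************
*...................*
*********************  (repeats generation 1; period 2)
generation 6: *...................*
count of *: 2

2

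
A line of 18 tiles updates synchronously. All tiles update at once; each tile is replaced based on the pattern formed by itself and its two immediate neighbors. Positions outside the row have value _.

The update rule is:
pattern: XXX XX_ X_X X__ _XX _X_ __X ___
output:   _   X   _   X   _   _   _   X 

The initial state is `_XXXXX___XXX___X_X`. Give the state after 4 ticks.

XX___XXX___XXXXX__

tick 1: _____XXX___XXX____
tick 2: XXXX___XXX___XXXXX
tick 3: ___XXX___XXX_____X
tick 4: XX___XXX___XXXXX__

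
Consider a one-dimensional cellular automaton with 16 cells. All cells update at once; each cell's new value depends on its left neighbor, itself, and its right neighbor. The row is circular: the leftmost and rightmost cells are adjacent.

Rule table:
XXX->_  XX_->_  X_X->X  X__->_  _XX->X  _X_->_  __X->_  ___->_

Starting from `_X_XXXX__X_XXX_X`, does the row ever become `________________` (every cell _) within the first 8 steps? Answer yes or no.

X_XX______XX__X_
_XX_______X____X
XX______________
X_______________
________________
all cells are _ at step 5

yes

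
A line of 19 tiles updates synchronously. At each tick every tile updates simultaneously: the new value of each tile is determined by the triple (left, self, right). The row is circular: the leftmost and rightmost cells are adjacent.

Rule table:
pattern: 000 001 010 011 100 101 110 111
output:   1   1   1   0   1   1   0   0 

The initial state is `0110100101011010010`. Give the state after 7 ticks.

1001111111100111111

tick 1: 1001111111100111111
tick 2: 0110000000011000000
tick 3: 1001111111100111111  (repeats tick 1; period 2)
tick 7: 1001111111100111111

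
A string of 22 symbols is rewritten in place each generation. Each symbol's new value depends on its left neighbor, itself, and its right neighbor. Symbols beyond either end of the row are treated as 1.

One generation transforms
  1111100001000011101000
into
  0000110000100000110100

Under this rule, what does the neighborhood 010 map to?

At position 9 the neighborhood is 010; the next row has 0 there.

0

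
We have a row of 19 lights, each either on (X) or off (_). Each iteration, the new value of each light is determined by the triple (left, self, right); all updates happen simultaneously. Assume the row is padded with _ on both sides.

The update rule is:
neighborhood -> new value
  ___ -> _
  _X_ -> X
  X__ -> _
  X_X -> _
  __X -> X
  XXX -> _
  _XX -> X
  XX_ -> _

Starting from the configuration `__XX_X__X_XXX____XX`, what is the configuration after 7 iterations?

_XX__X_XX_X_____XX_
XX__XX_X__X____XX__
X__XX__X_XX___XX___
X_XX__XX_X___XX____
X_X__XX__X__XX_____
X_X_XX__XX_XX______
X_X_X__XX__X_______

X_X_X__XX__X_______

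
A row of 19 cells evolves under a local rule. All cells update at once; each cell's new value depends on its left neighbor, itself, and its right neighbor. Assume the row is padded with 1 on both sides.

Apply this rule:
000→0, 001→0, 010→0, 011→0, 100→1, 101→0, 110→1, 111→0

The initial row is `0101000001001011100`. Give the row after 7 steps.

1100110000100000100

0000100000100000110
1000010000010000010
1100001000001000000
0110000100000100000
0011000010000010000
1001100001000001000
1100110000100000100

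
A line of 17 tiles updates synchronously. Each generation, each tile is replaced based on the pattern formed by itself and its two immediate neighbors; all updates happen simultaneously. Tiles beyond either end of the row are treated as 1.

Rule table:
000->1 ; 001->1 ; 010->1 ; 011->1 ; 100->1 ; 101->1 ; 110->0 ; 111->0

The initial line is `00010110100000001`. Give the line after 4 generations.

11111101111111111
00000011000000000
11111110111111111
00000001100000000

00000001100000000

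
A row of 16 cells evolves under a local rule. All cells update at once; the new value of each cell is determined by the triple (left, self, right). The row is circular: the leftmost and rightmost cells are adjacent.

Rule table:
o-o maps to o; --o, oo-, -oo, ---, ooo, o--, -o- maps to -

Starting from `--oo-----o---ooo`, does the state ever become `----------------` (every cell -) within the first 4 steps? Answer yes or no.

yes

----------------
all cells are - at step 1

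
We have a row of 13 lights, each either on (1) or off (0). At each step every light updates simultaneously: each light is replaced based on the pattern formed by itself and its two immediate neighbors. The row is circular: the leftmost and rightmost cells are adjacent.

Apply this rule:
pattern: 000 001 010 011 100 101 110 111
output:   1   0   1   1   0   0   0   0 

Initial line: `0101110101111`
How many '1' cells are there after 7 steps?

6

0101000101000
0101010101011
0101010101010
0101010101010  (fixed point — unchanged through step 7)
count of 1: 6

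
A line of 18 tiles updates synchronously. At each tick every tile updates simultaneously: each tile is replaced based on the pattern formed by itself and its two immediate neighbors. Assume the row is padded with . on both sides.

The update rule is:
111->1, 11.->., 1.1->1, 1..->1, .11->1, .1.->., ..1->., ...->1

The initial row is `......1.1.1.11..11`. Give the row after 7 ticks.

tick 1: 11111..1.1.11.1.1.
tick 2: 1111.1..1.11.1.1.1
tick 3: 111.1.1..11.1.1.1.
tick 4: 11.1.1.1.1.1.1.1.1
tick 5: 1.1.1.1.1.1.1.1.1.
tick 6: .1.1.1.1.1.1.1.1.1
tick 7: ..1.1.1.1.1.1.1.1.

..1.1.1.1.1.1.1.1.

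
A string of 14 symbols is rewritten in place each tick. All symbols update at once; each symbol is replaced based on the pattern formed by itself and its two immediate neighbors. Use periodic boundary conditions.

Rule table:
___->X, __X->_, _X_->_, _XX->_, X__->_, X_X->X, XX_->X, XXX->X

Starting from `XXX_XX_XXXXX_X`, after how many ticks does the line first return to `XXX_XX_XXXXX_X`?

XXXX_XX_XXXXX_
_XXXX_XX_XXXXX
X_XXXX_XX_XXXX
XX_XXXX_XX_XXX
XXX_XXXX_XX_XX
XXXX_XXXX_XX_X
XXXXX_XXXX_XX_
_XXXXX_XXXX_XX
X_XXXXX_XXXX_X
XX_XXXXX_XXXX_
_XX_XXXXX_XXXX
X_XX_XXXXX_XXX
XX_XX_XXXXX_XX
XXX_XX_XXXXX_X

14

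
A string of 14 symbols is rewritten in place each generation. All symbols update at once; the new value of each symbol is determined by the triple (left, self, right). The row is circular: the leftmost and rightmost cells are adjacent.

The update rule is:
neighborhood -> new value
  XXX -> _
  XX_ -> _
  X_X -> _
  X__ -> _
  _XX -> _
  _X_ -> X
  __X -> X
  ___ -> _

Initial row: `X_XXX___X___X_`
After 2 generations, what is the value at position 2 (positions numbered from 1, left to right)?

X______XX__XX_
X_____X___X___
position 2 holds _

_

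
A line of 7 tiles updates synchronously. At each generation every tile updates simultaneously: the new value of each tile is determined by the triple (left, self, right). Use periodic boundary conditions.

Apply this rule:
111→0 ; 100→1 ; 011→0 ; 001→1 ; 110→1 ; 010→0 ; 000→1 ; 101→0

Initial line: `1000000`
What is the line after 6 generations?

0000100

0111111
0000001
1111110
0000010
1111101
0000100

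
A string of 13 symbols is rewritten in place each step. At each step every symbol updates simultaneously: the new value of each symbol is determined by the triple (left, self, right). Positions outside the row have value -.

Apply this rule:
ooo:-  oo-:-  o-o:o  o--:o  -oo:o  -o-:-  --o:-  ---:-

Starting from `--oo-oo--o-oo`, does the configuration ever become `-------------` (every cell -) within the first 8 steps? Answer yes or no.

step 1: --o-oo-o--oo-
step 2: ---oo-o-o-o-o
step 3: ---o-o-o-o-o-
step 4: ----o-o-o-o-o
step 5: -----o-o-o-o-
step 6: ------o-o-o-o
step 7: -------o-o-o-
step 8: --------o-o-o
step 8 is --------o-o-o, still not uniform -

no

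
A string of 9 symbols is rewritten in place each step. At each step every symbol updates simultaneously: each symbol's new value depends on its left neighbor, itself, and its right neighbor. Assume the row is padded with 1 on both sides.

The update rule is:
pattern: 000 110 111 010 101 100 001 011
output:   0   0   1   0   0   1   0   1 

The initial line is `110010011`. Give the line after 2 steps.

step 1: 101001011
step 2: 000100011

000100011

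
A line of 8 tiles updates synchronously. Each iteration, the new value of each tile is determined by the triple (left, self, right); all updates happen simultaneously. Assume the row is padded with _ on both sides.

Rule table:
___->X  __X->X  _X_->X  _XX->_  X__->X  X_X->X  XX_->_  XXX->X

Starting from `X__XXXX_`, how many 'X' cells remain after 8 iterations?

iteration 1: XXX_XX_X
iteration 2: _X_X__XX
iteration 3: XXXXXX__
iteration 4: _XXXX_XX
iteration 5: X_XX_X__
iteration 6: XX__XXXX
iteration 7: __XX_XX_
iteration 8: XX__X__X
count of X: 4

4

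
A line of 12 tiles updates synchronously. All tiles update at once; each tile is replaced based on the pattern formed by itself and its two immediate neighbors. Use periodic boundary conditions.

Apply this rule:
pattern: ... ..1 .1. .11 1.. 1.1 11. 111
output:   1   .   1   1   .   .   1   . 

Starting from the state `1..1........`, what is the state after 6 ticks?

tick 1: 1..1.111111.
tick 2: 1..1.1....1.
tick 3: 1..1.1.11.1.
tick 4: 1..1.1.11.1.  (fixed point — unchanged through tick 6)

1..1.1.11.1.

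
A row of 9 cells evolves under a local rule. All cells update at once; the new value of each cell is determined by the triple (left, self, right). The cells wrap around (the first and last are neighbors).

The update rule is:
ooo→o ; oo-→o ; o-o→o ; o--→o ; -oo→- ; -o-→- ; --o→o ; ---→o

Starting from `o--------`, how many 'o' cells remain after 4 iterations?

8

-oooooooo
o-ooooooo
oo-oooooo
ooo-ooooo
count of o: 8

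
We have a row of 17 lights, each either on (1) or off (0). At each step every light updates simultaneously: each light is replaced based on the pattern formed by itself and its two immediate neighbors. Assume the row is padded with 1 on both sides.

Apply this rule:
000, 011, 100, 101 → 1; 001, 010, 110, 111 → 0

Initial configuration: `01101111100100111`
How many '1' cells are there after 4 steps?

8

step 1: 11011000010010100
step 2: 00110111001001010
step 3: 10101100100100101
step 4: 01011010010010011
count of 1: 8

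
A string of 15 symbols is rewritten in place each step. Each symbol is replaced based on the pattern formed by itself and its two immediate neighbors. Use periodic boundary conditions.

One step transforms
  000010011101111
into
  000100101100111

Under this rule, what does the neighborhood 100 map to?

At position 0 the neighborhood is 100; the next row has 0 there.

0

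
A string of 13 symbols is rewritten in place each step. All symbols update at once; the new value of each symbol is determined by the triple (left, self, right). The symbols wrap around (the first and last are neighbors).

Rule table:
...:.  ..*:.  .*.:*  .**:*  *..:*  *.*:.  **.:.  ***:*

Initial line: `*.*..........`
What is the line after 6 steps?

*.**.........
*.*.*........
*.*.**.......
*.*.*.*......
*.*.*.**.....
*.*.*.*.*....

*.*.*.*.*....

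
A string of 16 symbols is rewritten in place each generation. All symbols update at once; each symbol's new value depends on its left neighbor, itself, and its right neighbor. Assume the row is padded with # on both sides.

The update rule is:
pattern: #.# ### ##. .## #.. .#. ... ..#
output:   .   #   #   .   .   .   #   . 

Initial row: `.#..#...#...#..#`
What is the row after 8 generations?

..#####.###...#.

......#...#.....
.####...#...###.
..###.#...#..##.
...##...#.....#.
.#..#.#...###...
........#..##.#.
.######.....#...
..#####.###...#.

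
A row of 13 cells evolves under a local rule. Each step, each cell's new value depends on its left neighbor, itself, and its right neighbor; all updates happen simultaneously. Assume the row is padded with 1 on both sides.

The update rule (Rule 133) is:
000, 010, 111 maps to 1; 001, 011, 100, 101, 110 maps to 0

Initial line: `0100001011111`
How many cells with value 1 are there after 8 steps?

4

0101101001111
0100001000111
0101101010011
0100001010001
0101101010100
0100001010100
0101101010100  (repeats step 5; period 2)
step 8: 0100001010100
count of 1: 4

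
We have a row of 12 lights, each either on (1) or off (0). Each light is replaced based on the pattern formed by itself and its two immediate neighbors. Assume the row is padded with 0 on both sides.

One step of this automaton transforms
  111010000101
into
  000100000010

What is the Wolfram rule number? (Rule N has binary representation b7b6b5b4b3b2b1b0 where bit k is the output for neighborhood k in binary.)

position 1: 111 → 0  (bit 7 = 0)
position 2: 110 → 0  (bit 6 = 0)
position 3: 101 → 1  (bit 5 = 1)
position 5: 100 → 0  (bit 4 = 0)
position 0: 011 → 0  (bit 3 = 0)
position 4: 010 → 0  (bit 2 = 0)
position 8: 001 → 0  (bit 1 = 0)
position 6: 000 → 0  (bit 0 = 0)
bits b7..b0 = 00100000 = 32

32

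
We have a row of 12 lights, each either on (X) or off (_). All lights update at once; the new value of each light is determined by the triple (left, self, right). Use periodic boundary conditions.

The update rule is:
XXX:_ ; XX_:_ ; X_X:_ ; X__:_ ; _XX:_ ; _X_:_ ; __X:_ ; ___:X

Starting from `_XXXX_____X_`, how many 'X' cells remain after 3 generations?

generation 1: ______XXX___
generation 2: XXXXX_____XX
generation 3: ______XXX___
count of X: 3

3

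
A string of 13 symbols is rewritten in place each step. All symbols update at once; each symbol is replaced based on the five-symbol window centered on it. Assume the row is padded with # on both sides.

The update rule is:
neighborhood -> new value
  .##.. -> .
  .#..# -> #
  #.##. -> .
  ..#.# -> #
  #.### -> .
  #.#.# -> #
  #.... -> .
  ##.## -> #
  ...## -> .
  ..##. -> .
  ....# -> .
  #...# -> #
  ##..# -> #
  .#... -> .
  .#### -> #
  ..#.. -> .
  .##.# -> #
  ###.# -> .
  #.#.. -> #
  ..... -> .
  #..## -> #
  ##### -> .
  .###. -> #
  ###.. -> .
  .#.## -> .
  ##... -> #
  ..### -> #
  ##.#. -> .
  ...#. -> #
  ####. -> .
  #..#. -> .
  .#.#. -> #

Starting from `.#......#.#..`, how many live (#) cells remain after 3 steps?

.#.....######
.#.....##....
.#.......#...
count of #: 2

2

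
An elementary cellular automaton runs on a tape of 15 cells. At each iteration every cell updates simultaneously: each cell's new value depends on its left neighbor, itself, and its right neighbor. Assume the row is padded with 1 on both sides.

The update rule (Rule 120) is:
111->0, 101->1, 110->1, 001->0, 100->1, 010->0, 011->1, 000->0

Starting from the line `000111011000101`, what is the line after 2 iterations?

110011000110010

100101111100011
110011000110010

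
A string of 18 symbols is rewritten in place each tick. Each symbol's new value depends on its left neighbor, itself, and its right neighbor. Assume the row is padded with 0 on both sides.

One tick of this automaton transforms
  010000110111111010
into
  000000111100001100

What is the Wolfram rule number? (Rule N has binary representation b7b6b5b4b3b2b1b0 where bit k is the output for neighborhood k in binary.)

position 10: 111 → 0  (bit 7 = 0)
position 7: 110 → 1  (bit 6 = 1)
position 8: 101 → 1  (bit 5 = 1)
position 2: 100 → 0  (bit 4 = 0)
position 6: 011 → 1  (bit 3 = 1)
position 1: 010 → 0  (bit 2 = 0)
position 0: 001 → 0  (bit 1 = 0)
position 3: 000 → 0  (bit 0 = 0)
bits b7..b0 = 01101000 = 104

104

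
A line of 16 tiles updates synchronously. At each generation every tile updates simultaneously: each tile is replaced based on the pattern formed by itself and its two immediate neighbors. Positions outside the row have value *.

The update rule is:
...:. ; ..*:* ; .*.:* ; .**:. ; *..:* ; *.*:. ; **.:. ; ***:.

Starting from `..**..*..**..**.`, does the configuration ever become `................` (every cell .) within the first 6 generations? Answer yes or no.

**..*****..**...
..**.....**..*.*
**..*...*..***..
..****.****...**
**.........*.*..
..*.......**.***
generation 6 is ..*.......**.***, still not uniform .

no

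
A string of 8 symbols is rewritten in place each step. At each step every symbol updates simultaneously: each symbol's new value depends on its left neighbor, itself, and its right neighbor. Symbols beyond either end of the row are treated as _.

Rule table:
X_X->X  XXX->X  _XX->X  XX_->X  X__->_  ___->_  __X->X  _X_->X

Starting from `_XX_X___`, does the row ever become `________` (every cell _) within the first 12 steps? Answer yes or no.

no

XXXXX___
XXXXX___  (fixed point — unchanged through step 12)
step 12 is XXXXX___, still not uniform _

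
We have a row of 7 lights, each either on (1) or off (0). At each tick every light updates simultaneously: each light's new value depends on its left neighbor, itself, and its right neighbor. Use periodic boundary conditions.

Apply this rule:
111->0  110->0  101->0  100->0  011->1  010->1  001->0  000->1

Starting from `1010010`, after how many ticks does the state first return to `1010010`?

tick 1: 1010010

1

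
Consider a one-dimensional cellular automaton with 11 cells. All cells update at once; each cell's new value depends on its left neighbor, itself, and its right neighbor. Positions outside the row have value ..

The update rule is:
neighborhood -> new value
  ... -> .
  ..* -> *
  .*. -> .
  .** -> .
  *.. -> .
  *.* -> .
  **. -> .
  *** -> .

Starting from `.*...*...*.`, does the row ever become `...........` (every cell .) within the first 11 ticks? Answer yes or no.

*...*...*..
...*...*...
..*...*....
.*...*.....
*...*......
...*.......
..*........
.*.........
*..........
...........
all cells are . at tick 10

yes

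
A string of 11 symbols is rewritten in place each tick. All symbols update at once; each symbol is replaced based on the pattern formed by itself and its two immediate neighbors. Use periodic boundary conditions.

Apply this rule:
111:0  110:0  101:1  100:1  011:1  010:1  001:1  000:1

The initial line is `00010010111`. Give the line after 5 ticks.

00111111111

11111111100
10000000011
01111111110
11000000001
00111111111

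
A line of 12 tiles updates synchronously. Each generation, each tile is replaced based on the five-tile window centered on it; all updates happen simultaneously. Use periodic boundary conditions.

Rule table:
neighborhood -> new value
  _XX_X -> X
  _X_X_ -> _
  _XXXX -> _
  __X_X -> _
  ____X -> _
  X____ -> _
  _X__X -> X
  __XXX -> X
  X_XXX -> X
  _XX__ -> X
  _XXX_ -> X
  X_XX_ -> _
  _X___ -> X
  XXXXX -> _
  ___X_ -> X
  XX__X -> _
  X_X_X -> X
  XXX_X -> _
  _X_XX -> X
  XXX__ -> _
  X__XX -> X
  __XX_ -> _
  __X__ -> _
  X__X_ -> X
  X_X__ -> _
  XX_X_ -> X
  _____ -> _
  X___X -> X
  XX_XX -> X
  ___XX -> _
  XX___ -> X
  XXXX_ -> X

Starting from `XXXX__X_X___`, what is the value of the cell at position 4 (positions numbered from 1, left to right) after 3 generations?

X_X__X___XX_
X__XX_XX__XX
__X_XX_X_XXX
position 4 holds _

_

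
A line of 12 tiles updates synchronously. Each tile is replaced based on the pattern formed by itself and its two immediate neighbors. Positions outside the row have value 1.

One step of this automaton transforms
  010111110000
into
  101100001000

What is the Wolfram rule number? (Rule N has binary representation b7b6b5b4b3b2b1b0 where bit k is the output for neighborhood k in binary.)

position 4: 111 → 0  (bit 7 = 0)
position 7: 110 → 0  (bit 6 = 0)
position 0: 101 → 1  (bit 5 = 1)
position 8: 100 → 1  (bit 4 = 1)
position 3: 011 → 1  (bit 3 = 1)
position 1: 010 → 0  (bit 2 = 0)
position 11: 001 → 0  (bit 1 = 0)
position 9: 000 → 0  (bit 0 = 0)
bits b7..b0 = 00111000 = 56

56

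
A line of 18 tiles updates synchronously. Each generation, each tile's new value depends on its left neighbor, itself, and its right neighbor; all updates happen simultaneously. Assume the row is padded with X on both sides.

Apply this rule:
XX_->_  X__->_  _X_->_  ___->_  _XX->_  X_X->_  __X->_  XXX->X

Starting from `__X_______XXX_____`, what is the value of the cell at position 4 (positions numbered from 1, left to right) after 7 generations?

___________X______
__________________
__________________  (fixed point — unchanged through generation 7)
position 4 holds _

_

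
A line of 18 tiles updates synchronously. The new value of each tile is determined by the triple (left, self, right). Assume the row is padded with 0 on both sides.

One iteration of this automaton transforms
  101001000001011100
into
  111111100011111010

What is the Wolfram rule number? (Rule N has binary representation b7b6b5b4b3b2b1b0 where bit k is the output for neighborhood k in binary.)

190

position 14: 111 → 1  (bit 7 = 1)
position 15: 110 → 0  (bit 6 = 0)
position 1: 101 → 1  (bit 5 = 1)
position 3: 100 → 1  (bit 4 = 1)
position 13: 011 → 1  (bit 3 = 1)
position 0: 010 → 1  (bit 2 = 1)
position 4: 001 → 1  (bit 1 = 1)
position 7: 000 → 0  (bit 0 = 0)
bits b7..b0 = 10111110 = 190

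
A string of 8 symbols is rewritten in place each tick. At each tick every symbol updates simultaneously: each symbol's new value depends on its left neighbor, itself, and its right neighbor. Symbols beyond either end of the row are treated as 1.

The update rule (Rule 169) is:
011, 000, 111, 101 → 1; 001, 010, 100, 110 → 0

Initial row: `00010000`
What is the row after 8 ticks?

01000110
10010101
00001011
01100111
11000111
10010111
00001111
01101111

01101111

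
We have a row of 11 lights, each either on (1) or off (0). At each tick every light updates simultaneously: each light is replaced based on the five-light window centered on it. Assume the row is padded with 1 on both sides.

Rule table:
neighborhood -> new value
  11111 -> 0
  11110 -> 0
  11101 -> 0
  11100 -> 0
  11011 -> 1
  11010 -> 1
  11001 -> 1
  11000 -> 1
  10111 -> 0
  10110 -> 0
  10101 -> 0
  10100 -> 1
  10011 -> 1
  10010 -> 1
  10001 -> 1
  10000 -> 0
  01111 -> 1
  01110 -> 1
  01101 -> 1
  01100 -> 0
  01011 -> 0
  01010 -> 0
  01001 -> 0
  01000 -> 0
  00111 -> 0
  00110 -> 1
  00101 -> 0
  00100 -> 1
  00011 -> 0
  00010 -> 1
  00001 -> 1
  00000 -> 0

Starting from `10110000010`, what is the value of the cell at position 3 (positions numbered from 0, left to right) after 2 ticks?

01001001100
11011011011
position 3 holds 1

1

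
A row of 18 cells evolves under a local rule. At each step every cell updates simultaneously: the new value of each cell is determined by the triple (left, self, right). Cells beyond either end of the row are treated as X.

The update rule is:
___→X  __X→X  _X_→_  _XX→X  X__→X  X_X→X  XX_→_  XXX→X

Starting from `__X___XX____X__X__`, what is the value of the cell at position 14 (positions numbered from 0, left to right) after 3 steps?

X

XX_XXXX_XXXX_XX_XX
X_XXXX_XXXX_XX_XXX
_XXXX_XXXX_XX_XXXX
position 14 holds X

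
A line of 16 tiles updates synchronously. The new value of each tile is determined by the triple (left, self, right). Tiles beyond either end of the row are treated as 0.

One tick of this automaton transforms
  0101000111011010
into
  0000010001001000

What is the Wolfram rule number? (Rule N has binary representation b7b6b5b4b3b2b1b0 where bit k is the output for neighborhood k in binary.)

position 8: 111 → 0  (bit 7 = 0)
position 9: 110 → 1  (bit 6 = 1)
position 2: 101 → 0  (bit 5 = 0)
position 4: 100 → 0  (bit 4 = 0)
position 7: 011 → 0  (bit 3 = 0)
position 1: 010 → 0  (bit 2 = 0)
position 0: 001 → 0  (bit 1 = 0)
position 5: 000 → 1  (bit 0 = 1)
bits b7..b0 = 01000001 = 65

65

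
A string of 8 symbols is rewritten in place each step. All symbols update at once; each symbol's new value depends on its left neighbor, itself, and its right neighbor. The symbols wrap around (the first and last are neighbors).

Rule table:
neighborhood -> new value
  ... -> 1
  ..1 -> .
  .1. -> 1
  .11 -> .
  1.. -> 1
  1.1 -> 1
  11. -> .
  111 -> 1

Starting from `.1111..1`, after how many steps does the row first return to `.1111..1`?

8

1.11.1.1
.1..111.
.11..1.1
1..1.111
.1.11.11
111..1..
.1.1.11.
.1111..1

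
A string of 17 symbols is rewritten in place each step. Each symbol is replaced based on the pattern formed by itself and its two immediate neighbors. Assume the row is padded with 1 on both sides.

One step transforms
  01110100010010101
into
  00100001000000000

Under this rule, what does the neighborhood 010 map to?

At position 5 the neighborhood is 010; the next row has 0 there.

0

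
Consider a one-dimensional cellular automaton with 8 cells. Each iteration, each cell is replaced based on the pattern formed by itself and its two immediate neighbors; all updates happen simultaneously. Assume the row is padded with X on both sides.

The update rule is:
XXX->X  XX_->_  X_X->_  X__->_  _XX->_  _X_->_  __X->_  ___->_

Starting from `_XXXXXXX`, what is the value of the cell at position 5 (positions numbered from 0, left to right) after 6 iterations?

_

__XXXXXX
___XXXXX
____XXXX
_____XXX
______XX
_______X
position 5 holds _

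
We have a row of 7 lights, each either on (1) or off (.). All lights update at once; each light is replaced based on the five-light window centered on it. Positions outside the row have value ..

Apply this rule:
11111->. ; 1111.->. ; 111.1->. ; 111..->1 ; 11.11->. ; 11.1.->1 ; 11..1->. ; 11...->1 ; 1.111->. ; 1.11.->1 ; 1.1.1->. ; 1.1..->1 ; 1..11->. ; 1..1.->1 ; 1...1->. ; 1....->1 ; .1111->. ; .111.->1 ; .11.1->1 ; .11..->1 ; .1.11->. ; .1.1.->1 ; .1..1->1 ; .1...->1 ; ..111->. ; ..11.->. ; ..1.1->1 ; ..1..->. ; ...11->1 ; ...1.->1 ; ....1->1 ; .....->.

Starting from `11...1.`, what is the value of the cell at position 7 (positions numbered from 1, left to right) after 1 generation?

1

.11.1.1
position 7 holds 1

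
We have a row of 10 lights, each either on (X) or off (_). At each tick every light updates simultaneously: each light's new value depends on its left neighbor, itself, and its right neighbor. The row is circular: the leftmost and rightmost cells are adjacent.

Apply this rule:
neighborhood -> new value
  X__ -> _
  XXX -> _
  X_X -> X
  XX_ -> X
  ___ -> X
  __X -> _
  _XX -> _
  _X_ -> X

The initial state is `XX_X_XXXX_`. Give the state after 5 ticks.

_XXXX___XX
X___X_X__X
X_X_XXX___
XXXX__X_X_
___X__XXXX

___X__XXXX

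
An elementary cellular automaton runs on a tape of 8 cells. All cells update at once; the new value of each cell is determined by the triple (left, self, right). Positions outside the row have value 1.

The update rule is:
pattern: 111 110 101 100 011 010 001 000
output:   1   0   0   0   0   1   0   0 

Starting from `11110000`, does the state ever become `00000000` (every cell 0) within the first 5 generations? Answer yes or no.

yes

11100000
11000000
10000000
00000000
all cells are 0 at generation 4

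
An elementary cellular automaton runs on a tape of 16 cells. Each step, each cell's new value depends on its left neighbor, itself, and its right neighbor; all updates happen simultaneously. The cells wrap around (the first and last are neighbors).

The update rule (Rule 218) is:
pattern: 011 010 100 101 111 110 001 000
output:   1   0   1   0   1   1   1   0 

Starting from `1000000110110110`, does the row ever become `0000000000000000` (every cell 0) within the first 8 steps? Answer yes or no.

0100001110110110
1010011110110111
1001111110110111
1111111110110111
1111111110110111  (fixed point — unchanged through step 8)
step 8 is 1111111110110111, still not uniform 0

no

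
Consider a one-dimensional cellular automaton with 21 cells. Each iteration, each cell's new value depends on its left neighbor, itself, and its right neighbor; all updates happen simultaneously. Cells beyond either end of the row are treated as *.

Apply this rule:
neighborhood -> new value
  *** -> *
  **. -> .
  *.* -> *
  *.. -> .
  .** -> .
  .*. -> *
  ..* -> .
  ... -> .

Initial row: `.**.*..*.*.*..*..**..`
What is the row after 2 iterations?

........***...*......

iteration 1: *..**..*****..*......
iteration 2: ........***...*......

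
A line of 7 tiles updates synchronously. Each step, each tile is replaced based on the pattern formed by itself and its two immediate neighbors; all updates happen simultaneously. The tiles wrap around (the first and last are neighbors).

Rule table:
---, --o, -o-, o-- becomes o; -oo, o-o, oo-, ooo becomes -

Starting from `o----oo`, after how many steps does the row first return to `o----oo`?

step 1: -oooo--
step 2: o----oo

2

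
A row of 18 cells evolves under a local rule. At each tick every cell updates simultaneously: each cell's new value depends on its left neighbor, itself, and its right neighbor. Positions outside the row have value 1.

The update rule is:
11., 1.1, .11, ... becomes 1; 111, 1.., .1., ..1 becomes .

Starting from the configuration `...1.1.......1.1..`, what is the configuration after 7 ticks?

.11...11111..1...1

.1..1..11111..1...
1......1...1....1.
1.1111...1...11..1
111..1.1...1.11..1
..1...1..1..111..1
....1.......1.1..1
.11...11111..1...1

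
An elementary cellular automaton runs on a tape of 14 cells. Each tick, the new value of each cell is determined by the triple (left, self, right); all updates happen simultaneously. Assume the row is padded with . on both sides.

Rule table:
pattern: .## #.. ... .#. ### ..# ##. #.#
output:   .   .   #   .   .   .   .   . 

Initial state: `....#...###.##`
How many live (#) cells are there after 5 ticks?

###...#.......
....#...######
###...#.......  (repeats tick 1; period 2)
tick 5: ###...#.......
count of #: 4

4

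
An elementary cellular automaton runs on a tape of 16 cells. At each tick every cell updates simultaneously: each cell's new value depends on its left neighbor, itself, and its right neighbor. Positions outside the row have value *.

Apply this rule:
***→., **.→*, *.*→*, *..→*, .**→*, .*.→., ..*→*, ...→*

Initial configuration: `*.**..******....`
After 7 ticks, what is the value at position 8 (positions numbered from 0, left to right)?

tick 1: *******....*****
tick 2: ......******....
tick 3: *******....*****  (repeats tick 1; period 2)
tick 7: *******....*****
position 8 holds .

.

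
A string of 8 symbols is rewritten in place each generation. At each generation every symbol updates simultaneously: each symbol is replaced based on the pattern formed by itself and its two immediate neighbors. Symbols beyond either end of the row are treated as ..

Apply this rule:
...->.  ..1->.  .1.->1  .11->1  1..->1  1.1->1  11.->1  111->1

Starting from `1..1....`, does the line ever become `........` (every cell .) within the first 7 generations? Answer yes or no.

no

11.11...
111111..
1111111.
11111111
11111111  (fixed point — unchanged through generation 7)
generation 7 is 11111111, still not uniform .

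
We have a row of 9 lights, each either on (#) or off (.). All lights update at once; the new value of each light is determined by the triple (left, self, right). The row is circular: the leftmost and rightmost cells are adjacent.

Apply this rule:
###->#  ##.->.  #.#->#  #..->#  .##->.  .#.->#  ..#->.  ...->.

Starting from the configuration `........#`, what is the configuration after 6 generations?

.....#...

#.......#
.#.......
.##......
...#.....
...##....
.....#...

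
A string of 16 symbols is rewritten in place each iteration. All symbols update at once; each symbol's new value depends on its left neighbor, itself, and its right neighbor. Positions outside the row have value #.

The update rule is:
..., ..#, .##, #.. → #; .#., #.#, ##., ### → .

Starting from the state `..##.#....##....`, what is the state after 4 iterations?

....####.....#..

iteration 1: ###...#####.####
iteration 2: ...####.....#...
iteration 3: ####...#####.###
iteration 4: ....####.....#..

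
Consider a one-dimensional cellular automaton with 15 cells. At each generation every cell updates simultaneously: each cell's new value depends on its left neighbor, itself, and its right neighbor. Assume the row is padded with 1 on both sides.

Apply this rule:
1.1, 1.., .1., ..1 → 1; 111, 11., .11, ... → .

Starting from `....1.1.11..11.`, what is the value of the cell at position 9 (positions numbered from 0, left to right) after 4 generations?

1

generation 1: 1..11111..11..1
generation 2: .11.....11..11.
generation 3: 1..1...1..11..1
generation 4: .1111.1111..11.
position 9 holds 1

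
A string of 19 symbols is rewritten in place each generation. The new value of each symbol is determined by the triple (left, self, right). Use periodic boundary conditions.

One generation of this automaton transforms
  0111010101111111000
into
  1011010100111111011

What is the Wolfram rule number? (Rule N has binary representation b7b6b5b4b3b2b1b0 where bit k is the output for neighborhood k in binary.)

position 2: 111 → 1  (bit 7 = 1)
position 3: 110 → 1  (bit 6 = 1)
position 4: 101 → 0  (bit 5 = 0)
position 16: 100 → 0  (bit 4 = 0)
position 1: 011 → 0  (bit 3 = 0)
position 5: 010 → 1  (bit 2 = 1)
position 0: 001 → 1  (bit 1 = 1)
position 17: 000 → 1  (bit 0 = 1)
bits b7..b0 = 11000111 = 199

199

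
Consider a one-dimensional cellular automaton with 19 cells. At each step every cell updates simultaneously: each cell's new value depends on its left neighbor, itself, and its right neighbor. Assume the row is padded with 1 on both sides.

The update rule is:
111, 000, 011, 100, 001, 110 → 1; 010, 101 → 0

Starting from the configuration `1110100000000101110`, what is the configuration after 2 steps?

1110011111111001110
1111111111111111110

1111111111111111110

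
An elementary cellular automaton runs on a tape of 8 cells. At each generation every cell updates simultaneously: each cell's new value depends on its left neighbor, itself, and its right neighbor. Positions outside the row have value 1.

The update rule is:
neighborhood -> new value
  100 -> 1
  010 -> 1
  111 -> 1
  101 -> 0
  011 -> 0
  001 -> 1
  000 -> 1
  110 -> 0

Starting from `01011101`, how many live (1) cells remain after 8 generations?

7

generation 1: 01001000
generation 2: 01111111
generation 3: 00111111
generation 4: 11011111
generation 5: 10001111
generation 6: 01110111
generation 7: 00100011
generation 8: 11111101
count of 1: 7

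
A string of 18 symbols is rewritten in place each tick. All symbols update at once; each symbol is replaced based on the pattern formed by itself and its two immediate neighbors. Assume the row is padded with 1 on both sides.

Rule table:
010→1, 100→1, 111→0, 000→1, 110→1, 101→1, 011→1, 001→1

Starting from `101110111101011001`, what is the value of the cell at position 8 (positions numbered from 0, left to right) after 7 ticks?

111011100111111111
001110111100000000
111011100111111111  (repeats tick 1; period 2)
tick 7: 111011100111111111
position 8 holds 0

0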